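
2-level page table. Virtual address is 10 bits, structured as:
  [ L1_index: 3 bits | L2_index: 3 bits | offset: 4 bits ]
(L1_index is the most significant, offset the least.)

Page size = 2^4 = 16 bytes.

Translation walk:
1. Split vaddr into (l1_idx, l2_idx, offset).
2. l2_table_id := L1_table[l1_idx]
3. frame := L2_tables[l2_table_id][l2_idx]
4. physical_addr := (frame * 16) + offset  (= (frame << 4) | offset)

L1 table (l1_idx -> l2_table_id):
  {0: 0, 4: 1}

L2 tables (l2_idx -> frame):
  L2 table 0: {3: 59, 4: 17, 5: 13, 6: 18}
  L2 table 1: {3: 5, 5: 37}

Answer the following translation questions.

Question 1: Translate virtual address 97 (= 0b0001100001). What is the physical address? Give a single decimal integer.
Answer: 289

Derivation:
vaddr = 97 = 0b0001100001
Split: l1_idx=0, l2_idx=6, offset=1
L1[0] = 0
L2[0][6] = 18
paddr = 18 * 16 + 1 = 289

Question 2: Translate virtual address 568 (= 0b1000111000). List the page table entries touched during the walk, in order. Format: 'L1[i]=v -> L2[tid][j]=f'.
vaddr = 568 = 0b1000111000
Split: l1_idx=4, l2_idx=3, offset=8

Answer: L1[4]=1 -> L2[1][3]=5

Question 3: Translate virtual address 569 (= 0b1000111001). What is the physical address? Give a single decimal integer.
vaddr = 569 = 0b1000111001
Split: l1_idx=4, l2_idx=3, offset=9
L1[4] = 1
L2[1][3] = 5
paddr = 5 * 16 + 9 = 89

Answer: 89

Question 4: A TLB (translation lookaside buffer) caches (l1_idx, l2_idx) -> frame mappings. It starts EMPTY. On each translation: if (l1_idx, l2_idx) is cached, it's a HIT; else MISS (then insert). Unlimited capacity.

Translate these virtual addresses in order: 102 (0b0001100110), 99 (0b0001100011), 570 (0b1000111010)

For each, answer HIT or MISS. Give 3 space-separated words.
Answer: MISS HIT MISS

Derivation:
vaddr=102: (0,6) not in TLB -> MISS, insert
vaddr=99: (0,6) in TLB -> HIT
vaddr=570: (4,3) not in TLB -> MISS, insert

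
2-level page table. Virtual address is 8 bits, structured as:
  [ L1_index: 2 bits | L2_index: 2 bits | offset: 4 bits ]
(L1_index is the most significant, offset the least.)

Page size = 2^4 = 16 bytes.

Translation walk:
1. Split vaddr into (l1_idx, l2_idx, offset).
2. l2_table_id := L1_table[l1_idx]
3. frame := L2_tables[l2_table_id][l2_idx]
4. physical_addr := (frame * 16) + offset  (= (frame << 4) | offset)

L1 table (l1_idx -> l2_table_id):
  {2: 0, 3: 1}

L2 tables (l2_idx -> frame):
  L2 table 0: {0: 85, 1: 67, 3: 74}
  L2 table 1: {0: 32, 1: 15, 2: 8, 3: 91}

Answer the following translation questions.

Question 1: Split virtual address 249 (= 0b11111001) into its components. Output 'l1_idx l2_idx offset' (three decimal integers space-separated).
Answer: 3 3 9

Derivation:
vaddr = 249 = 0b11111001
  top 2 bits -> l1_idx = 3
  next 2 bits -> l2_idx = 3
  bottom 4 bits -> offset = 9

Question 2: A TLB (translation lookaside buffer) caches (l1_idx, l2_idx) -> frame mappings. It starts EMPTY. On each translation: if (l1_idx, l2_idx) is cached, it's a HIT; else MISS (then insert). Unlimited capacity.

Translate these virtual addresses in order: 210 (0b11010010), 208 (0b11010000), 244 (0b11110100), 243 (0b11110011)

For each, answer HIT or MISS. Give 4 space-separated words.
vaddr=210: (3,1) not in TLB -> MISS, insert
vaddr=208: (3,1) in TLB -> HIT
vaddr=244: (3,3) not in TLB -> MISS, insert
vaddr=243: (3,3) in TLB -> HIT

Answer: MISS HIT MISS HIT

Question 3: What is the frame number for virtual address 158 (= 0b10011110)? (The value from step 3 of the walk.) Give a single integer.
vaddr = 158: l1_idx=2, l2_idx=1
L1[2] = 0; L2[0][1] = 67

Answer: 67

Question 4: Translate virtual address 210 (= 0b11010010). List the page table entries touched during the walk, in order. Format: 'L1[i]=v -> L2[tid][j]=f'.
vaddr = 210 = 0b11010010
Split: l1_idx=3, l2_idx=1, offset=2

Answer: L1[3]=1 -> L2[1][1]=15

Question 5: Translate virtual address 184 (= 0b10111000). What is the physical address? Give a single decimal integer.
Answer: 1192

Derivation:
vaddr = 184 = 0b10111000
Split: l1_idx=2, l2_idx=3, offset=8
L1[2] = 0
L2[0][3] = 74
paddr = 74 * 16 + 8 = 1192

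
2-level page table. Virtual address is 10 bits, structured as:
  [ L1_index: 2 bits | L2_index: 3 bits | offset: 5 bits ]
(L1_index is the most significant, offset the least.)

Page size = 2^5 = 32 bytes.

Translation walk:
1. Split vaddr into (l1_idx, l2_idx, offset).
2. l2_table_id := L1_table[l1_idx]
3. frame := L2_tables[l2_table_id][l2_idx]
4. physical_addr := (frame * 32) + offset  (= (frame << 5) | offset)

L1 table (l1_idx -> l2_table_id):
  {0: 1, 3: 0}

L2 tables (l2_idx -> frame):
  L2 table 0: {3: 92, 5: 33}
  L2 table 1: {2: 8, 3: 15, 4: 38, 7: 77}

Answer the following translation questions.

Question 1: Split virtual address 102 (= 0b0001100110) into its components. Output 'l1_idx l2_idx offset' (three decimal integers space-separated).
vaddr = 102 = 0b0001100110
  top 2 bits -> l1_idx = 0
  next 3 bits -> l2_idx = 3
  bottom 5 bits -> offset = 6

Answer: 0 3 6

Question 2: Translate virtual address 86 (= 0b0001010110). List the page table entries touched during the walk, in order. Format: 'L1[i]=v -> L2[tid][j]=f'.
vaddr = 86 = 0b0001010110
Split: l1_idx=0, l2_idx=2, offset=22

Answer: L1[0]=1 -> L2[1][2]=8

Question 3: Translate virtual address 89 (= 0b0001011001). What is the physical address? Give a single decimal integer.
Answer: 281

Derivation:
vaddr = 89 = 0b0001011001
Split: l1_idx=0, l2_idx=2, offset=25
L1[0] = 1
L2[1][2] = 8
paddr = 8 * 32 + 25 = 281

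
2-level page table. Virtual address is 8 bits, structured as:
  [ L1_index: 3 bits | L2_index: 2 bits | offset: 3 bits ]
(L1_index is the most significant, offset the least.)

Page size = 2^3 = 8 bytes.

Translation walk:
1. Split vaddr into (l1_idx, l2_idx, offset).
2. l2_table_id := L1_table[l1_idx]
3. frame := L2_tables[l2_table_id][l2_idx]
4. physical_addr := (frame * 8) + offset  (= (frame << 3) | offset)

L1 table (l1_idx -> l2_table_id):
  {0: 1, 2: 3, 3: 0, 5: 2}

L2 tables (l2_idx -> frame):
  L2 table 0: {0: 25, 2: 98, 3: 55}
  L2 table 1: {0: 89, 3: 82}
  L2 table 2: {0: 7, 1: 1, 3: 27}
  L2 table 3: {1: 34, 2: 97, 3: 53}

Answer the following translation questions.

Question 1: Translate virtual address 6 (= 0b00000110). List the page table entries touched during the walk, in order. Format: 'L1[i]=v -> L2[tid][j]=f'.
vaddr = 6 = 0b00000110
Split: l1_idx=0, l2_idx=0, offset=6

Answer: L1[0]=1 -> L2[1][0]=89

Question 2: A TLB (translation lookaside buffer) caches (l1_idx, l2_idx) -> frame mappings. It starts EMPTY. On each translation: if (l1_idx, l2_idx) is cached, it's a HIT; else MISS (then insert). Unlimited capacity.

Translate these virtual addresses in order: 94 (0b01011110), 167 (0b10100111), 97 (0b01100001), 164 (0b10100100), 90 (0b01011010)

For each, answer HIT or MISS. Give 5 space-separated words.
vaddr=94: (2,3) not in TLB -> MISS, insert
vaddr=167: (5,0) not in TLB -> MISS, insert
vaddr=97: (3,0) not in TLB -> MISS, insert
vaddr=164: (5,0) in TLB -> HIT
vaddr=90: (2,3) in TLB -> HIT

Answer: MISS MISS MISS HIT HIT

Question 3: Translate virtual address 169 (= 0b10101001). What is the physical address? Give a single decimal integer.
Answer: 9

Derivation:
vaddr = 169 = 0b10101001
Split: l1_idx=5, l2_idx=1, offset=1
L1[5] = 2
L2[2][1] = 1
paddr = 1 * 8 + 1 = 9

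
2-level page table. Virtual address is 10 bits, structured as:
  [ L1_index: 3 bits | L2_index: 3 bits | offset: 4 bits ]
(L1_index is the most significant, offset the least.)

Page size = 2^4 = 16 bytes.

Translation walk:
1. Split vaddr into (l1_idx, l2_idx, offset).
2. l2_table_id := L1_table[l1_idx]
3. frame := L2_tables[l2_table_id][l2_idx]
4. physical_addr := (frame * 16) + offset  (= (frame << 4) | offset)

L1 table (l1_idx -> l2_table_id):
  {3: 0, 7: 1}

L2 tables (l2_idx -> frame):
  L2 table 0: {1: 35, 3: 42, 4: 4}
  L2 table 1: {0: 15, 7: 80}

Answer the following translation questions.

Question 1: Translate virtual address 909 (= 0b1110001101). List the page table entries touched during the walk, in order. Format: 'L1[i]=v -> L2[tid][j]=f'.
vaddr = 909 = 0b1110001101
Split: l1_idx=7, l2_idx=0, offset=13

Answer: L1[7]=1 -> L2[1][0]=15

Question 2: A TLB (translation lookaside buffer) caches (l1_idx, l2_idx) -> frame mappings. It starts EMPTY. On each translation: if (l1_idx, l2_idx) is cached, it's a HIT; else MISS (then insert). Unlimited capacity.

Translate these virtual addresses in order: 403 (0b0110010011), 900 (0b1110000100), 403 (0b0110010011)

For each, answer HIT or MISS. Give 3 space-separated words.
vaddr=403: (3,1) not in TLB -> MISS, insert
vaddr=900: (7,0) not in TLB -> MISS, insert
vaddr=403: (3,1) in TLB -> HIT

Answer: MISS MISS HIT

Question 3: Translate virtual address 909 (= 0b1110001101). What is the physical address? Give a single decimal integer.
Answer: 253

Derivation:
vaddr = 909 = 0b1110001101
Split: l1_idx=7, l2_idx=0, offset=13
L1[7] = 1
L2[1][0] = 15
paddr = 15 * 16 + 13 = 253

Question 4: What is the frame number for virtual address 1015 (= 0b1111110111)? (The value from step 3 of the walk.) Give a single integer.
Answer: 80

Derivation:
vaddr = 1015: l1_idx=7, l2_idx=7
L1[7] = 1; L2[1][7] = 80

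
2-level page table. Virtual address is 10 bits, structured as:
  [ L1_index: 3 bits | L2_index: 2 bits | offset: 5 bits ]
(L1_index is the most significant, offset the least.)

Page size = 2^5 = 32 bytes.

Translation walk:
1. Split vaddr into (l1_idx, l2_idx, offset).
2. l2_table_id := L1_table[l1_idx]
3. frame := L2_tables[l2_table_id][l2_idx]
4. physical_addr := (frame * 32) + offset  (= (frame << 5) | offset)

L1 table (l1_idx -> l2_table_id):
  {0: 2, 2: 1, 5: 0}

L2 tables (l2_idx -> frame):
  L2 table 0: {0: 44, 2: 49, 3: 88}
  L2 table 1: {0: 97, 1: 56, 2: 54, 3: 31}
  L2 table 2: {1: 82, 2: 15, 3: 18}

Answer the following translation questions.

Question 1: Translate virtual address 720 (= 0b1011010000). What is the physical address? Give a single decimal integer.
Answer: 1584

Derivation:
vaddr = 720 = 0b1011010000
Split: l1_idx=5, l2_idx=2, offset=16
L1[5] = 0
L2[0][2] = 49
paddr = 49 * 32 + 16 = 1584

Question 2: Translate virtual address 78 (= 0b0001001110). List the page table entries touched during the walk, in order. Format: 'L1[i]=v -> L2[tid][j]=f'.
Answer: L1[0]=2 -> L2[2][2]=15

Derivation:
vaddr = 78 = 0b0001001110
Split: l1_idx=0, l2_idx=2, offset=14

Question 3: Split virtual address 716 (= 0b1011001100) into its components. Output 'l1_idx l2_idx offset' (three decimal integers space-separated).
vaddr = 716 = 0b1011001100
  top 3 bits -> l1_idx = 5
  next 2 bits -> l2_idx = 2
  bottom 5 bits -> offset = 12

Answer: 5 2 12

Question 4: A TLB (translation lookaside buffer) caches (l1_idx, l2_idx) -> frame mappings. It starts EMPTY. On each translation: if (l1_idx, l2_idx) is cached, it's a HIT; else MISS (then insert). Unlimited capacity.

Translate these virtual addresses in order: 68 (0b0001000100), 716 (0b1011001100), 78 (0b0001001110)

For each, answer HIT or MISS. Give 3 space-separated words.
vaddr=68: (0,2) not in TLB -> MISS, insert
vaddr=716: (5,2) not in TLB -> MISS, insert
vaddr=78: (0,2) in TLB -> HIT

Answer: MISS MISS HIT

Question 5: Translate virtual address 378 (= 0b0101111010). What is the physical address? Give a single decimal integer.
vaddr = 378 = 0b0101111010
Split: l1_idx=2, l2_idx=3, offset=26
L1[2] = 1
L2[1][3] = 31
paddr = 31 * 32 + 26 = 1018

Answer: 1018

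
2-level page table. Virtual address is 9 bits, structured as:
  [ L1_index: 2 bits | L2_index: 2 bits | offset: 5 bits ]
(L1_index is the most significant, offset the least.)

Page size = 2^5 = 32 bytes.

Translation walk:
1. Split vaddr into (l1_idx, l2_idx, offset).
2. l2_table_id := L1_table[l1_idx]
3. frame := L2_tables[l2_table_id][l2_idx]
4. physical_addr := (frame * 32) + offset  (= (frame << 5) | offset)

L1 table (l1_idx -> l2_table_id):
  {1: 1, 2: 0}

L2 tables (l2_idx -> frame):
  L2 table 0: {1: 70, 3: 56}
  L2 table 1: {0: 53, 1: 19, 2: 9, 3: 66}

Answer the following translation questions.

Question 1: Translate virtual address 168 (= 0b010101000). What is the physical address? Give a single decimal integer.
Answer: 616

Derivation:
vaddr = 168 = 0b010101000
Split: l1_idx=1, l2_idx=1, offset=8
L1[1] = 1
L2[1][1] = 19
paddr = 19 * 32 + 8 = 616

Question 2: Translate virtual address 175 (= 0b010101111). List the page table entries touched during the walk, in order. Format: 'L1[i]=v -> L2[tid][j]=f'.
Answer: L1[1]=1 -> L2[1][1]=19

Derivation:
vaddr = 175 = 0b010101111
Split: l1_idx=1, l2_idx=1, offset=15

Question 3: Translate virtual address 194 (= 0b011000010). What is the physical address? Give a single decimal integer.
Answer: 290

Derivation:
vaddr = 194 = 0b011000010
Split: l1_idx=1, l2_idx=2, offset=2
L1[1] = 1
L2[1][2] = 9
paddr = 9 * 32 + 2 = 290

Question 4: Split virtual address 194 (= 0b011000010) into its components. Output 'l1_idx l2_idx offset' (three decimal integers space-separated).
Answer: 1 2 2

Derivation:
vaddr = 194 = 0b011000010
  top 2 bits -> l1_idx = 1
  next 2 bits -> l2_idx = 2
  bottom 5 bits -> offset = 2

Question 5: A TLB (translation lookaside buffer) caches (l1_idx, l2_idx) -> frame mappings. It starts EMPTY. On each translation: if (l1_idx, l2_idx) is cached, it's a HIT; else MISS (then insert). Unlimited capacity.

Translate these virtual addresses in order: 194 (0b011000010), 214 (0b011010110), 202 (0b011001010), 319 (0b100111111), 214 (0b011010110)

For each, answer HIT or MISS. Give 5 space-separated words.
Answer: MISS HIT HIT MISS HIT

Derivation:
vaddr=194: (1,2) not in TLB -> MISS, insert
vaddr=214: (1,2) in TLB -> HIT
vaddr=202: (1,2) in TLB -> HIT
vaddr=319: (2,1) not in TLB -> MISS, insert
vaddr=214: (1,2) in TLB -> HIT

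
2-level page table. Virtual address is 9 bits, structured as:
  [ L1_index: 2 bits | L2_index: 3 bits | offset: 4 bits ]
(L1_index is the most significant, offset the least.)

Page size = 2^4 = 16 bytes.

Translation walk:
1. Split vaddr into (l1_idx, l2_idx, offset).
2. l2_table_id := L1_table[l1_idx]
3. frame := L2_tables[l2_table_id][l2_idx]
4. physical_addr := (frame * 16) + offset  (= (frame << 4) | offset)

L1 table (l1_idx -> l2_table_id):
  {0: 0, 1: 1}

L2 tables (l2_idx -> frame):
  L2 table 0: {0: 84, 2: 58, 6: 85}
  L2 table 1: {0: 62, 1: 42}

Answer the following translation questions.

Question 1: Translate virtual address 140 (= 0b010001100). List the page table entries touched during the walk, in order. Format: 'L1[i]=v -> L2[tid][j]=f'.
Answer: L1[1]=1 -> L2[1][0]=62

Derivation:
vaddr = 140 = 0b010001100
Split: l1_idx=1, l2_idx=0, offset=12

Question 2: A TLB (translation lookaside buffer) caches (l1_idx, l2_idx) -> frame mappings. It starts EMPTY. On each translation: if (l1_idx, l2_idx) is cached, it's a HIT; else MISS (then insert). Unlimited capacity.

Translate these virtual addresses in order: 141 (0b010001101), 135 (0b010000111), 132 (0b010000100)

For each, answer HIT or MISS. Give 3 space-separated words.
vaddr=141: (1,0) not in TLB -> MISS, insert
vaddr=135: (1,0) in TLB -> HIT
vaddr=132: (1,0) in TLB -> HIT

Answer: MISS HIT HIT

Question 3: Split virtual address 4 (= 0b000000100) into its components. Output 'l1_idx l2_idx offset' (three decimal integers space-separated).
vaddr = 4 = 0b000000100
  top 2 bits -> l1_idx = 0
  next 3 bits -> l2_idx = 0
  bottom 4 bits -> offset = 4

Answer: 0 0 4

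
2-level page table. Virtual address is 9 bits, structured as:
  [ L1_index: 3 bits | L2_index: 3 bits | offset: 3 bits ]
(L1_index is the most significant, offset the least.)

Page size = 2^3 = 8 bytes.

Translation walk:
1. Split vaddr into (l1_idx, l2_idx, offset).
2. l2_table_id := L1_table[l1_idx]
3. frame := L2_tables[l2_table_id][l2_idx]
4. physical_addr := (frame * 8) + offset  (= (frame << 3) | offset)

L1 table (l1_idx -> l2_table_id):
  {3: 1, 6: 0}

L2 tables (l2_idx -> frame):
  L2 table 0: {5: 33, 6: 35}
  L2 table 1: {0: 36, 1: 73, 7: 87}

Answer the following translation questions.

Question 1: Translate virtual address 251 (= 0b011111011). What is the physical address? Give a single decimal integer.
vaddr = 251 = 0b011111011
Split: l1_idx=3, l2_idx=7, offset=3
L1[3] = 1
L2[1][7] = 87
paddr = 87 * 8 + 3 = 699

Answer: 699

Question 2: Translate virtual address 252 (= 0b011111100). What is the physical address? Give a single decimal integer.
Answer: 700

Derivation:
vaddr = 252 = 0b011111100
Split: l1_idx=3, l2_idx=7, offset=4
L1[3] = 1
L2[1][7] = 87
paddr = 87 * 8 + 4 = 700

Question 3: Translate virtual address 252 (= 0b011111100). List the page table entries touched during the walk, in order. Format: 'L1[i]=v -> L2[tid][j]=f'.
Answer: L1[3]=1 -> L2[1][7]=87

Derivation:
vaddr = 252 = 0b011111100
Split: l1_idx=3, l2_idx=7, offset=4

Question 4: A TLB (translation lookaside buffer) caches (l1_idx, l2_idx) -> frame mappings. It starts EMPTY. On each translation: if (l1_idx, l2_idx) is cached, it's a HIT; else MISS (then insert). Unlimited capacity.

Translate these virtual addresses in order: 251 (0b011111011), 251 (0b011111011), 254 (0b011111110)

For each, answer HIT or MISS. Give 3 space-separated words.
vaddr=251: (3,7) not in TLB -> MISS, insert
vaddr=251: (3,7) in TLB -> HIT
vaddr=254: (3,7) in TLB -> HIT

Answer: MISS HIT HIT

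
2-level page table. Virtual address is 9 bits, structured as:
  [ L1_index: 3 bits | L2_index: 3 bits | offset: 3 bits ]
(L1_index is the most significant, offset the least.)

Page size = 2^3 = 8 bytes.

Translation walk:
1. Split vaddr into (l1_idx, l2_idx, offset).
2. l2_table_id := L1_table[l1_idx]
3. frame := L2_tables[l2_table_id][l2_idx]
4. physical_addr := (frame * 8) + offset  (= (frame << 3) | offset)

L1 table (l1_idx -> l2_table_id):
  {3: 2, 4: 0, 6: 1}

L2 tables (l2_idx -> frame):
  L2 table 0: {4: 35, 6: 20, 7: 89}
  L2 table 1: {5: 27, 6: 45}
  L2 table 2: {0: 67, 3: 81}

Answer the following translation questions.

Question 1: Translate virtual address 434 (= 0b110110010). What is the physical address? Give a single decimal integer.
vaddr = 434 = 0b110110010
Split: l1_idx=6, l2_idx=6, offset=2
L1[6] = 1
L2[1][6] = 45
paddr = 45 * 8 + 2 = 362

Answer: 362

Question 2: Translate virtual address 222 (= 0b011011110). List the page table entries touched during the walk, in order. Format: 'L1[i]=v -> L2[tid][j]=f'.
Answer: L1[3]=2 -> L2[2][3]=81

Derivation:
vaddr = 222 = 0b011011110
Split: l1_idx=3, l2_idx=3, offset=6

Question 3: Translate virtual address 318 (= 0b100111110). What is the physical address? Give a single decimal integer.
vaddr = 318 = 0b100111110
Split: l1_idx=4, l2_idx=7, offset=6
L1[4] = 0
L2[0][7] = 89
paddr = 89 * 8 + 6 = 718

Answer: 718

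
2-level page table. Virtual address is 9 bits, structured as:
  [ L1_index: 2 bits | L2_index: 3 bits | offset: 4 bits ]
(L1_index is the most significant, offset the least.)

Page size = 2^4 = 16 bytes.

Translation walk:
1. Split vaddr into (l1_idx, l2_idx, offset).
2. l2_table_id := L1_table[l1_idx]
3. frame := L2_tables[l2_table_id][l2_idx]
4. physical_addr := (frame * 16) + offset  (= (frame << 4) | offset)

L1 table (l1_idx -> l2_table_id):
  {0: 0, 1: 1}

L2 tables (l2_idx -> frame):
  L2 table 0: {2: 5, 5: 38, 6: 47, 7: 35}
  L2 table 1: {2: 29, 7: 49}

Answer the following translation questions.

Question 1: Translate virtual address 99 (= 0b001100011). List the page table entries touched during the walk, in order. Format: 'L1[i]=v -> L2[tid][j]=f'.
Answer: L1[0]=0 -> L2[0][6]=47

Derivation:
vaddr = 99 = 0b001100011
Split: l1_idx=0, l2_idx=6, offset=3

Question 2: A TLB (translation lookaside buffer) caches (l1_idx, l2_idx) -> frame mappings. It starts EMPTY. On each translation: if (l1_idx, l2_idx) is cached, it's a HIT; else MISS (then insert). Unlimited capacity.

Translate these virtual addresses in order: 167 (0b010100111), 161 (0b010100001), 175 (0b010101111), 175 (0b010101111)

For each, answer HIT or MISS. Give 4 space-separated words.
vaddr=167: (1,2) not in TLB -> MISS, insert
vaddr=161: (1,2) in TLB -> HIT
vaddr=175: (1,2) in TLB -> HIT
vaddr=175: (1,2) in TLB -> HIT

Answer: MISS HIT HIT HIT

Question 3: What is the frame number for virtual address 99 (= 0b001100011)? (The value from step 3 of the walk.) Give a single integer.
Answer: 47

Derivation:
vaddr = 99: l1_idx=0, l2_idx=6
L1[0] = 0; L2[0][6] = 47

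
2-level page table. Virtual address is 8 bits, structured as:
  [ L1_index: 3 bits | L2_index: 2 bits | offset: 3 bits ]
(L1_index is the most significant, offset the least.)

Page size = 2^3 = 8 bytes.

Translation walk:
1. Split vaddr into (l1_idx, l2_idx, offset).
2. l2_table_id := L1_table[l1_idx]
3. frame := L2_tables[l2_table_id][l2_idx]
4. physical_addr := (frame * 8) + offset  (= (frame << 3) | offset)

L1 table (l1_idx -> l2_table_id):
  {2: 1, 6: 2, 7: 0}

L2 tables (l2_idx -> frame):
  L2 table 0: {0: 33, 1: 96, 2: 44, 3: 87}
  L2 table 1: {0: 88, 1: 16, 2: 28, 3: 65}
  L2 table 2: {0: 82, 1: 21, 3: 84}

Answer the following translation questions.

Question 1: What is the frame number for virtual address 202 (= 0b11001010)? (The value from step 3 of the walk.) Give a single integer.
vaddr = 202: l1_idx=6, l2_idx=1
L1[6] = 2; L2[2][1] = 21

Answer: 21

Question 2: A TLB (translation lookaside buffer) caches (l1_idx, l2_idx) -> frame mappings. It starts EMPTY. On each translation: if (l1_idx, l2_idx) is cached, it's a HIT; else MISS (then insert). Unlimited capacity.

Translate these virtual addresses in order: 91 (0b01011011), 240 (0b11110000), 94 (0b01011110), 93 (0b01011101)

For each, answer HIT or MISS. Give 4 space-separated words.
Answer: MISS MISS HIT HIT

Derivation:
vaddr=91: (2,3) not in TLB -> MISS, insert
vaddr=240: (7,2) not in TLB -> MISS, insert
vaddr=94: (2,3) in TLB -> HIT
vaddr=93: (2,3) in TLB -> HIT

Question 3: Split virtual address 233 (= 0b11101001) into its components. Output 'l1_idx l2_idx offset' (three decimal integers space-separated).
vaddr = 233 = 0b11101001
  top 3 bits -> l1_idx = 7
  next 2 bits -> l2_idx = 1
  bottom 3 bits -> offset = 1

Answer: 7 1 1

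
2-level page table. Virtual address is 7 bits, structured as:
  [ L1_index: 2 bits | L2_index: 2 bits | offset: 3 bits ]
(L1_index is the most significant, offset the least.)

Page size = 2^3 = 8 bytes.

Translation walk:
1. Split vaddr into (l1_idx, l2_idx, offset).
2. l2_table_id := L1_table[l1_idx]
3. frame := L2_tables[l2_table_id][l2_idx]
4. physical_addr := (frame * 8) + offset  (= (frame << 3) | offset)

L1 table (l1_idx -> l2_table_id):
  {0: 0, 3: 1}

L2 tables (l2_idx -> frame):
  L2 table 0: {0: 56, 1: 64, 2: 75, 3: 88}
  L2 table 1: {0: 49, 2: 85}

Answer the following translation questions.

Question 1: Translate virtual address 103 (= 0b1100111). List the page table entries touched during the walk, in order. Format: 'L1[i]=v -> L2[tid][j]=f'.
vaddr = 103 = 0b1100111
Split: l1_idx=3, l2_idx=0, offset=7

Answer: L1[3]=1 -> L2[1][0]=49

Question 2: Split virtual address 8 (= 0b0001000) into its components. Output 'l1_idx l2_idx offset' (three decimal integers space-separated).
vaddr = 8 = 0b0001000
  top 2 bits -> l1_idx = 0
  next 2 bits -> l2_idx = 1
  bottom 3 bits -> offset = 0

Answer: 0 1 0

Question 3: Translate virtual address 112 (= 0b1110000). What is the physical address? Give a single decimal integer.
Answer: 680

Derivation:
vaddr = 112 = 0b1110000
Split: l1_idx=3, l2_idx=2, offset=0
L1[3] = 1
L2[1][2] = 85
paddr = 85 * 8 + 0 = 680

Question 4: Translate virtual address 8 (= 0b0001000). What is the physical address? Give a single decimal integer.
vaddr = 8 = 0b0001000
Split: l1_idx=0, l2_idx=1, offset=0
L1[0] = 0
L2[0][1] = 64
paddr = 64 * 8 + 0 = 512

Answer: 512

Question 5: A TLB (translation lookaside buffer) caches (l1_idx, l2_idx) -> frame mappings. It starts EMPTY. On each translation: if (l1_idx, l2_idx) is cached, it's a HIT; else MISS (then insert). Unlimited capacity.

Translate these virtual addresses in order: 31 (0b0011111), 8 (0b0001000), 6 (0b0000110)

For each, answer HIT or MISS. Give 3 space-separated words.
Answer: MISS MISS MISS

Derivation:
vaddr=31: (0,3) not in TLB -> MISS, insert
vaddr=8: (0,1) not in TLB -> MISS, insert
vaddr=6: (0,0) not in TLB -> MISS, insert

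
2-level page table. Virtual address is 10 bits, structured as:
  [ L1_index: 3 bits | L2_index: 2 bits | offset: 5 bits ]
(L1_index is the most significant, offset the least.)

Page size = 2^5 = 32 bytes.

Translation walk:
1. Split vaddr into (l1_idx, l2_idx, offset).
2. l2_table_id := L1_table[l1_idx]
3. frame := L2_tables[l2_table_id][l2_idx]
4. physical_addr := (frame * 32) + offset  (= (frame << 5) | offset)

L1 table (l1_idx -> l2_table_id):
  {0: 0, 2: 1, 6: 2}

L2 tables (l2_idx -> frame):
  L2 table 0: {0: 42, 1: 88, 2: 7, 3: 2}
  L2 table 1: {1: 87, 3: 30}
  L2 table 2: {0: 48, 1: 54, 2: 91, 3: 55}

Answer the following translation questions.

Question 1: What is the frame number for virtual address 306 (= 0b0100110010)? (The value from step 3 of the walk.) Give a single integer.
Answer: 87

Derivation:
vaddr = 306: l1_idx=2, l2_idx=1
L1[2] = 1; L2[1][1] = 87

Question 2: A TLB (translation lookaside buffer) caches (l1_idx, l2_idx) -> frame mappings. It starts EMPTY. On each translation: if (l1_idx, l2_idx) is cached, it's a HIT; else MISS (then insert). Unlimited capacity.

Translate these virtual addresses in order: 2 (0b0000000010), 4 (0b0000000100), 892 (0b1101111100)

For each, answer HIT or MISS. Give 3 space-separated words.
vaddr=2: (0,0) not in TLB -> MISS, insert
vaddr=4: (0,0) in TLB -> HIT
vaddr=892: (6,3) not in TLB -> MISS, insert

Answer: MISS HIT MISS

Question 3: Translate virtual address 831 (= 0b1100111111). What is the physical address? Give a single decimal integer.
vaddr = 831 = 0b1100111111
Split: l1_idx=6, l2_idx=1, offset=31
L1[6] = 2
L2[2][1] = 54
paddr = 54 * 32 + 31 = 1759

Answer: 1759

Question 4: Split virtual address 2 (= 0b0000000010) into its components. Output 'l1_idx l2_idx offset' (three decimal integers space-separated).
vaddr = 2 = 0b0000000010
  top 3 bits -> l1_idx = 0
  next 2 bits -> l2_idx = 0
  bottom 5 bits -> offset = 2

Answer: 0 0 2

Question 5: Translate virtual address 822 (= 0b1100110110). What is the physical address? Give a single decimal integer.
vaddr = 822 = 0b1100110110
Split: l1_idx=6, l2_idx=1, offset=22
L1[6] = 2
L2[2][1] = 54
paddr = 54 * 32 + 22 = 1750

Answer: 1750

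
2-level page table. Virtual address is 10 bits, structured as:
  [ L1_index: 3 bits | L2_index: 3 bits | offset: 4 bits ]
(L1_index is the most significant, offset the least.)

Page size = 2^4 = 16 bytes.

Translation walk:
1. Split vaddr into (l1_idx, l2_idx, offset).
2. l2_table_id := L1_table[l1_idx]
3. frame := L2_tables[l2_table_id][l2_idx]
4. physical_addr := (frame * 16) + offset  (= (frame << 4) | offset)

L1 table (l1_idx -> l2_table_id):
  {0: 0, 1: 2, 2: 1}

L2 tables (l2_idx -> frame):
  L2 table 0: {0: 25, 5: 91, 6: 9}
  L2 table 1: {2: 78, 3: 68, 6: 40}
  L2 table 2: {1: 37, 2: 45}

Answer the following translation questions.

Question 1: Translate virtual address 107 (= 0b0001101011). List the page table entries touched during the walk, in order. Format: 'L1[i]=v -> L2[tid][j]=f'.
Answer: L1[0]=0 -> L2[0][6]=9

Derivation:
vaddr = 107 = 0b0001101011
Split: l1_idx=0, l2_idx=6, offset=11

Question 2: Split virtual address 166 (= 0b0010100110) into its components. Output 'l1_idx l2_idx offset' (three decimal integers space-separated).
Answer: 1 2 6

Derivation:
vaddr = 166 = 0b0010100110
  top 3 bits -> l1_idx = 1
  next 3 bits -> l2_idx = 2
  bottom 4 bits -> offset = 6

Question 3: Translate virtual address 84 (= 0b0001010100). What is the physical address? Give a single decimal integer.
Answer: 1460

Derivation:
vaddr = 84 = 0b0001010100
Split: l1_idx=0, l2_idx=5, offset=4
L1[0] = 0
L2[0][5] = 91
paddr = 91 * 16 + 4 = 1460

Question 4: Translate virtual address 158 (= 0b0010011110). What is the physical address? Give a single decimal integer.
Answer: 606

Derivation:
vaddr = 158 = 0b0010011110
Split: l1_idx=1, l2_idx=1, offset=14
L1[1] = 2
L2[2][1] = 37
paddr = 37 * 16 + 14 = 606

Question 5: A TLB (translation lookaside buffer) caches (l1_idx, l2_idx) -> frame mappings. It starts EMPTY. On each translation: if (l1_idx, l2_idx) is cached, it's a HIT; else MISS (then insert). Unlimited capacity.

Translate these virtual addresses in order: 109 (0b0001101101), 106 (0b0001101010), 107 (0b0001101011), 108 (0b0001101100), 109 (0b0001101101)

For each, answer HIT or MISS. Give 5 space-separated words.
Answer: MISS HIT HIT HIT HIT

Derivation:
vaddr=109: (0,6) not in TLB -> MISS, insert
vaddr=106: (0,6) in TLB -> HIT
vaddr=107: (0,6) in TLB -> HIT
vaddr=108: (0,6) in TLB -> HIT
vaddr=109: (0,6) in TLB -> HIT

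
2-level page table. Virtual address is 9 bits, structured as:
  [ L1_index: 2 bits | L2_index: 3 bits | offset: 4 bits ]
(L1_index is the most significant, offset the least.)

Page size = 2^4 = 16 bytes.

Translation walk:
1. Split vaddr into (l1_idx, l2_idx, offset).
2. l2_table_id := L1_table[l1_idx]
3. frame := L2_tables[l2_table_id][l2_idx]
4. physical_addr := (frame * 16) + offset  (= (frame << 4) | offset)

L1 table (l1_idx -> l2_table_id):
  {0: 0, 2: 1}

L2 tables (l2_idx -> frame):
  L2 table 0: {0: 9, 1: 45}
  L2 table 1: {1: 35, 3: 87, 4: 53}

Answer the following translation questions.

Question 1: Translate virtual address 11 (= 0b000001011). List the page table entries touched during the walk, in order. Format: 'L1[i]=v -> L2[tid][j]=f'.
vaddr = 11 = 0b000001011
Split: l1_idx=0, l2_idx=0, offset=11

Answer: L1[0]=0 -> L2[0][0]=9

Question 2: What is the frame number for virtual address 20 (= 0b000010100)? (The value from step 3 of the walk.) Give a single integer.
Answer: 45

Derivation:
vaddr = 20: l1_idx=0, l2_idx=1
L1[0] = 0; L2[0][1] = 45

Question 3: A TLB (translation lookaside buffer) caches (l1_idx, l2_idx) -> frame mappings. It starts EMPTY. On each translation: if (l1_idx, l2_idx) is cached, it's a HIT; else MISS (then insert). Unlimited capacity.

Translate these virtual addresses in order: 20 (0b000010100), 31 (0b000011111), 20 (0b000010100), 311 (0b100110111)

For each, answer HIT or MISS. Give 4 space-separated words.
vaddr=20: (0,1) not in TLB -> MISS, insert
vaddr=31: (0,1) in TLB -> HIT
vaddr=20: (0,1) in TLB -> HIT
vaddr=311: (2,3) not in TLB -> MISS, insert

Answer: MISS HIT HIT MISS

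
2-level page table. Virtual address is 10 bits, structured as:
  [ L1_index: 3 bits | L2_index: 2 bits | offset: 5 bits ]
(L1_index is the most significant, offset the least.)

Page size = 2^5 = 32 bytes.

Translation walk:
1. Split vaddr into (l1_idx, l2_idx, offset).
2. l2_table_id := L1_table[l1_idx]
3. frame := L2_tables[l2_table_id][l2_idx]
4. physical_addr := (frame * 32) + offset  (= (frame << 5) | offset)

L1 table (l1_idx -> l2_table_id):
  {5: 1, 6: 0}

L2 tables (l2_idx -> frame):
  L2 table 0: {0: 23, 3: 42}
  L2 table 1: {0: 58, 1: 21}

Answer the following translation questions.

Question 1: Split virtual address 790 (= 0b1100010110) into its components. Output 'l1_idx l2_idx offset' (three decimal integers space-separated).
Answer: 6 0 22

Derivation:
vaddr = 790 = 0b1100010110
  top 3 bits -> l1_idx = 6
  next 2 bits -> l2_idx = 0
  bottom 5 bits -> offset = 22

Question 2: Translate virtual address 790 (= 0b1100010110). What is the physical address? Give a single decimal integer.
Answer: 758

Derivation:
vaddr = 790 = 0b1100010110
Split: l1_idx=6, l2_idx=0, offset=22
L1[6] = 0
L2[0][0] = 23
paddr = 23 * 32 + 22 = 758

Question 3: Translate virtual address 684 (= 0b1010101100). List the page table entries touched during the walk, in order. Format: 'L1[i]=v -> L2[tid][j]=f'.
vaddr = 684 = 0b1010101100
Split: l1_idx=5, l2_idx=1, offset=12

Answer: L1[5]=1 -> L2[1][1]=21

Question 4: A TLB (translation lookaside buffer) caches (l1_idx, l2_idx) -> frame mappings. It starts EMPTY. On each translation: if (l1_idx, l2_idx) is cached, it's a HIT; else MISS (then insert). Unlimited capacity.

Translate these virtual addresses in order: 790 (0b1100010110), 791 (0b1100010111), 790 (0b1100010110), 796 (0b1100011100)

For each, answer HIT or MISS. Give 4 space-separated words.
vaddr=790: (6,0) not in TLB -> MISS, insert
vaddr=791: (6,0) in TLB -> HIT
vaddr=790: (6,0) in TLB -> HIT
vaddr=796: (6,0) in TLB -> HIT

Answer: MISS HIT HIT HIT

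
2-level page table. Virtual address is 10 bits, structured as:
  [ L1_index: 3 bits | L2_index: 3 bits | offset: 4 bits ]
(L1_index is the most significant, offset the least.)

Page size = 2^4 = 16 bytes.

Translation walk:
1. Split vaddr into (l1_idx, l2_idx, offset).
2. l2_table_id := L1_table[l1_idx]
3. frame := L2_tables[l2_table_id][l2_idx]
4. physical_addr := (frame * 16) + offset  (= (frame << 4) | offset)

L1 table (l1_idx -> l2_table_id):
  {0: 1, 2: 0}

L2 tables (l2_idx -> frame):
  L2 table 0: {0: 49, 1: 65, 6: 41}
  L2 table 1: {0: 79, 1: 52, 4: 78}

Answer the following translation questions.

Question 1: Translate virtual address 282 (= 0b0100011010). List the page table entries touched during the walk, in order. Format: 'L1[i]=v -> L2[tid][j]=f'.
Answer: L1[2]=0 -> L2[0][1]=65

Derivation:
vaddr = 282 = 0b0100011010
Split: l1_idx=2, l2_idx=1, offset=10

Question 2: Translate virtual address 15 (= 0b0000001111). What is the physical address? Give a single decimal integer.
vaddr = 15 = 0b0000001111
Split: l1_idx=0, l2_idx=0, offset=15
L1[0] = 1
L2[1][0] = 79
paddr = 79 * 16 + 15 = 1279

Answer: 1279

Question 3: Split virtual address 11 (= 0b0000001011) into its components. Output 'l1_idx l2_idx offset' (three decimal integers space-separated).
Answer: 0 0 11

Derivation:
vaddr = 11 = 0b0000001011
  top 3 bits -> l1_idx = 0
  next 3 bits -> l2_idx = 0
  bottom 4 bits -> offset = 11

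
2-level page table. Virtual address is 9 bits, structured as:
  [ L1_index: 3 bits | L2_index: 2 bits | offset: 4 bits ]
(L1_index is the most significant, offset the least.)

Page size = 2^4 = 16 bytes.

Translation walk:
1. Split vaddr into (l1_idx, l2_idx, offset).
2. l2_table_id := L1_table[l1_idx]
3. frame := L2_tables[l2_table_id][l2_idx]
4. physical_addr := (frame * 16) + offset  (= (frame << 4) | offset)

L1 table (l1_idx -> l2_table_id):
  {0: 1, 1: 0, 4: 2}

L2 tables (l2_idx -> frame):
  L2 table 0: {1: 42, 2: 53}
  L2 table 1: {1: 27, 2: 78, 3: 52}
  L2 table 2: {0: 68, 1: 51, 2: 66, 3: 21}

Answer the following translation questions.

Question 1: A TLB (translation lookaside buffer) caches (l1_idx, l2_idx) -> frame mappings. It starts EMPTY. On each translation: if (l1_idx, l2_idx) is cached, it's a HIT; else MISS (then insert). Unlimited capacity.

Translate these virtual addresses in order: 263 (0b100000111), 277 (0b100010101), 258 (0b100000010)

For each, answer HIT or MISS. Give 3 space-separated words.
vaddr=263: (4,0) not in TLB -> MISS, insert
vaddr=277: (4,1) not in TLB -> MISS, insert
vaddr=258: (4,0) in TLB -> HIT

Answer: MISS MISS HIT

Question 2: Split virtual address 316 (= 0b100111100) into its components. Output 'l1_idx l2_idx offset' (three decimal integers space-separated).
vaddr = 316 = 0b100111100
  top 3 bits -> l1_idx = 4
  next 2 bits -> l2_idx = 3
  bottom 4 bits -> offset = 12

Answer: 4 3 12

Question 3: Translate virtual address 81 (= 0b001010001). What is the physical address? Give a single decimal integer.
vaddr = 81 = 0b001010001
Split: l1_idx=1, l2_idx=1, offset=1
L1[1] = 0
L2[0][1] = 42
paddr = 42 * 16 + 1 = 673

Answer: 673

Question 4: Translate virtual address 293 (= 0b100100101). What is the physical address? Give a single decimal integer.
Answer: 1061

Derivation:
vaddr = 293 = 0b100100101
Split: l1_idx=4, l2_idx=2, offset=5
L1[4] = 2
L2[2][2] = 66
paddr = 66 * 16 + 5 = 1061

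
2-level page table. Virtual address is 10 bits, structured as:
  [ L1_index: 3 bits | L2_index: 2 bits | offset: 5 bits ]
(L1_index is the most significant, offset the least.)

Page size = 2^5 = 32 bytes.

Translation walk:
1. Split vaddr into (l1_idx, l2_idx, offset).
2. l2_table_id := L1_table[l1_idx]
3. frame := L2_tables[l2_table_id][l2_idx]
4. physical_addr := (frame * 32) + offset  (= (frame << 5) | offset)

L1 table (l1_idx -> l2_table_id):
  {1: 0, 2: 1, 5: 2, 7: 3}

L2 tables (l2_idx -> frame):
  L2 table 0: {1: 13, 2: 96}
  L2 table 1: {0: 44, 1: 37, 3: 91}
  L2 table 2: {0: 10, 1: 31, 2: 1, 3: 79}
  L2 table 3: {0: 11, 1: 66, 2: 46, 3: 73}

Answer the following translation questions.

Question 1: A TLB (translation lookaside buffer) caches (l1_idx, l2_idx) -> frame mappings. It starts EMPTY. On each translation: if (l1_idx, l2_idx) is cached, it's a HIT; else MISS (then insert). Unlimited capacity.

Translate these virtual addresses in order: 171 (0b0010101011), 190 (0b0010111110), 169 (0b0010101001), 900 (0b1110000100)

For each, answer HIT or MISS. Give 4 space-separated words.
Answer: MISS HIT HIT MISS

Derivation:
vaddr=171: (1,1) not in TLB -> MISS, insert
vaddr=190: (1,1) in TLB -> HIT
vaddr=169: (1,1) in TLB -> HIT
vaddr=900: (7,0) not in TLB -> MISS, insert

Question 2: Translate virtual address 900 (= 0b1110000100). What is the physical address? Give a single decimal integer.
Answer: 356

Derivation:
vaddr = 900 = 0b1110000100
Split: l1_idx=7, l2_idx=0, offset=4
L1[7] = 3
L2[3][0] = 11
paddr = 11 * 32 + 4 = 356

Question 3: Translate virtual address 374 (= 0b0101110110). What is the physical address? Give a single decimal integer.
vaddr = 374 = 0b0101110110
Split: l1_idx=2, l2_idx=3, offset=22
L1[2] = 1
L2[1][3] = 91
paddr = 91 * 32 + 22 = 2934

Answer: 2934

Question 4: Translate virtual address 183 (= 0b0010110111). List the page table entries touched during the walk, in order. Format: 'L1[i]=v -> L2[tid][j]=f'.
vaddr = 183 = 0b0010110111
Split: l1_idx=1, l2_idx=1, offset=23

Answer: L1[1]=0 -> L2[0][1]=13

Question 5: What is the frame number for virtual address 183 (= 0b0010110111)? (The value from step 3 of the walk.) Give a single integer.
vaddr = 183: l1_idx=1, l2_idx=1
L1[1] = 0; L2[0][1] = 13

Answer: 13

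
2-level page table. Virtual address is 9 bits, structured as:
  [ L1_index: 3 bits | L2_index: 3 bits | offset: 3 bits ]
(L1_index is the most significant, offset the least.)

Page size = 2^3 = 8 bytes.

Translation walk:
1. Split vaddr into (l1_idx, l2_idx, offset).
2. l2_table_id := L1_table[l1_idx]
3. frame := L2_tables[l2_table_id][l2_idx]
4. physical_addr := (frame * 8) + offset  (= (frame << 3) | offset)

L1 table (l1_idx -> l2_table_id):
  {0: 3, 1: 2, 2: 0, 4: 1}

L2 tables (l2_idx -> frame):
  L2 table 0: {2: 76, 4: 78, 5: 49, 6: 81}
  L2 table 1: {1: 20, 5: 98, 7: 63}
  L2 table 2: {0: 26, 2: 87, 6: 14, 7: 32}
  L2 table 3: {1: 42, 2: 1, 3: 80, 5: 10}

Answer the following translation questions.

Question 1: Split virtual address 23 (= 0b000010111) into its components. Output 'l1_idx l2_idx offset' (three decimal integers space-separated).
vaddr = 23 = 0b000010111
  top 3 bits -> l1_idx = 0
  next 3 bits -> l2_idx = 2
  bottom 3 bits -> offset = 7

Answer: 0 2 7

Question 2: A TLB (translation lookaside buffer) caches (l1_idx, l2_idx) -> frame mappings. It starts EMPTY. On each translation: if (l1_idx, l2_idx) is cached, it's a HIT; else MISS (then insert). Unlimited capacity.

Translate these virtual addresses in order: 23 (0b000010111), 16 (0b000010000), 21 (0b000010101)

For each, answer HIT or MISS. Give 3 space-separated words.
Answer: MISS HIT HIT

Derivation:
vaddr=23: (0,2) not in TLB -> MISS, insert
vaddr=16: (0,2) in TLB -> HIT
vaddr=21: (0,2) in TLB -> HIT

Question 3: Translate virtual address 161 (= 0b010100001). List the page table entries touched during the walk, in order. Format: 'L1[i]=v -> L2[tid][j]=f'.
Answer: L1[2]=0 -> L2[0][4]=78

Derivation:
vaddr = 161 = 0b010100001
Split: l1_idx=2, l2_idx=4, offset=1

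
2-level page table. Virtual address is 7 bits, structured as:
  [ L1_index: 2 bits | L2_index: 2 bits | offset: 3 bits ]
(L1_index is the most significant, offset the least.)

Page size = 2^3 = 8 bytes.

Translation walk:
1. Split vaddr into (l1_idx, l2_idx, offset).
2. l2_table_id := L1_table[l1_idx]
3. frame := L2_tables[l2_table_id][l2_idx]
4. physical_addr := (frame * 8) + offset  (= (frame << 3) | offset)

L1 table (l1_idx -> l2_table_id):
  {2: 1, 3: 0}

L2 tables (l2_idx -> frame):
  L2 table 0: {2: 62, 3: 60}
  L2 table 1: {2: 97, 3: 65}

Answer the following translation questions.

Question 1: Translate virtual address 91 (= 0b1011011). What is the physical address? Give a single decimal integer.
Answer: 523

Derivation:
vaddr = 91 = 0b1011011
Split: l1_idx=2, l2_idx=3, offset=3
L1[2] = 1
L2[1][3] = 65
paddr = 65 * 8 + 3 = 523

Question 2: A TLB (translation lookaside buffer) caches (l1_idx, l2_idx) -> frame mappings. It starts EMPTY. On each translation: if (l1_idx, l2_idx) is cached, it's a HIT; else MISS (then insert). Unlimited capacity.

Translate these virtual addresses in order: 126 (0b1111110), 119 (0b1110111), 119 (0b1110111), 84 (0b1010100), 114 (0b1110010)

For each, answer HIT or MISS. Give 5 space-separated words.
Answer: MISS MISS HIT MISS HIT

Derivation:
vaddr=126: (3,3) not in TLB -> MISS, insert
vaddr=119: (3,2) not in TLB -> MISS, insert
vaddr=119: (3,2) in TLB -> HIT
vaddr=84: (2,2) not in TLB -> MISS, insert
vaddr=114: (3,2) in TLB -> HIT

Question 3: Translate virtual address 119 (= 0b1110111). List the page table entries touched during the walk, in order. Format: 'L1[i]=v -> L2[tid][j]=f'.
Answer: L1[3]=0 -> L2[0][2]=62

Derivation:
vaddr = 119 = 0b1110111
Split: l1_idx=3, l2_idx=2, offset=7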